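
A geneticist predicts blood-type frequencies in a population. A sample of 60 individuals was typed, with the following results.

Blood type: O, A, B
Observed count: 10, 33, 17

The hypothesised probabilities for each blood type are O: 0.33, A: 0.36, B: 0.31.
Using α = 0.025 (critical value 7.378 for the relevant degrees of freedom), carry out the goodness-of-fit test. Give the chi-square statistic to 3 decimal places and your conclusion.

11.005; reject

Expected counts E_i = n·p_i: 60×0.33 = 19.8, 60×0.36 = 21.6, 60×0.31 = 18.6.
χ² = (10−19.8)²/19.8 + (33−21.6)²/21.6 + (17−18.6)²/18.6
   = 4.8505 + 6.0167 + 0.1376
Sum = 11.005
df = 2. Since 11.005 > 7.378, we reject H₀.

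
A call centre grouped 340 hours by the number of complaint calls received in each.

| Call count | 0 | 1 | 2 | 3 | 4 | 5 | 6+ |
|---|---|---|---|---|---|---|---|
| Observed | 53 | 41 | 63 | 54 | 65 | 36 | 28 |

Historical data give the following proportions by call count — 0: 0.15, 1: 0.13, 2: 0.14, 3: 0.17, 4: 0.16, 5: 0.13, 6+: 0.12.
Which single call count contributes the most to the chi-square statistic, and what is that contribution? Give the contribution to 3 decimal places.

Expected counts E_i = n·p_i: 340×0.15 = 51, 340×0.13 = 44.2, 340×0.14 = 47.6, 340×0.17 = 57.8, 340×0.16 = 54.4, 340×0.13 = 44.2, 340×0.12 = 40.8.
χ² = (53−51)²/51 + (41−44.2)²/44.2 + (63−47.6)²/47.6 + (54−57.8)²/57.8 + (65−54.4)²/54.4 + (36−44.2)²/44.2 + (28−40.8)²/40.8
   = 0.0784 + 0.2317 + 4.9824 + 0.2498 + 2.0654 + 1.5213 + 4.0157
The largest term is for 2: 4.982.

2, 4.982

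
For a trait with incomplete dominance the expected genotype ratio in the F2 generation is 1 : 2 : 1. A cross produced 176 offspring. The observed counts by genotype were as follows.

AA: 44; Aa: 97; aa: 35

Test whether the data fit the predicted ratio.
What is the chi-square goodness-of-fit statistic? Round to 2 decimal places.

2.76

Ratio total = 4. Expected counts: 176×1/4 = 44, 176×2/4 = 88, 176×1/4 = 44.
AA: (44 − 44)²/44 = 0/44 = 0.000
Aa: (97 − 88)²/88 = 81/88 = 0.920
aa: (35 − 44)²/44 = 81/44 = 1.841
Sum = 2.76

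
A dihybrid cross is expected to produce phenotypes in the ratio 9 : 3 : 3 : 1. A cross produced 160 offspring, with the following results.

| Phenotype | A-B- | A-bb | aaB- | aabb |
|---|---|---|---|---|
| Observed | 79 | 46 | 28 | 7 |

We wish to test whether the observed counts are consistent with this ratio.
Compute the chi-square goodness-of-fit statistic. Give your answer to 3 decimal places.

10.911

Ratio total = 16. Expected counts: 160×9/16 = 90, 160×3/16 = 30, 160×3/16 = 30, 160×1/16 = 10.
χ² = (79−90)²/90 + (46−30)²/30 + (28−30)²/30 + (7−10)²/10
   = 1.3444 + 8.5333 + 0.1333 + 0.9000
Sum = 10.911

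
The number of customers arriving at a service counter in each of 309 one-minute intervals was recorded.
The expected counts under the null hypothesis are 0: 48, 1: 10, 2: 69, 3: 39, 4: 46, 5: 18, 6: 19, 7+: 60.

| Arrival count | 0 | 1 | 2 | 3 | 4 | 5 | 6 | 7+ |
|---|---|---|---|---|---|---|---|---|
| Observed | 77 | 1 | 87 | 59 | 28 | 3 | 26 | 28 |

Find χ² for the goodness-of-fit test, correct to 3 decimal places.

0: (77 − 48)²/48 = 841/48 = 17.5208
1: (1 − 10)²/10 = 81/10 = 8.1000
2: (87 − 69)²/69 = 324/69 = 4.6957
3: (59 − 39)²/39 = 400/39 = 10.2564
4: (28 − 46)²/46 = 324/46 = 7.0435
5: (3 − 18)²/18 = 225/18 = 12.5000
6: (26 − 19)²/19 = 49/19 = 2.5789
7+: (28 − 60)²/60 = 1024/60 = 17.0667
Sum = 79.762

79.762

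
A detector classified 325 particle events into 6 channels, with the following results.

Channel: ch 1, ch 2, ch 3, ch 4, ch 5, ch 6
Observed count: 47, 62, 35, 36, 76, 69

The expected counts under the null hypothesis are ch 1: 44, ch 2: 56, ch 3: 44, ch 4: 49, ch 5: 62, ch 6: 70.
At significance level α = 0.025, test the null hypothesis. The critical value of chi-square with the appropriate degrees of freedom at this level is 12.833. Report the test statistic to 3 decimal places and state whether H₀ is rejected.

9.313; do not reject

χ² = (47−44)²/44 + (62−56)²/56 + (35−44)²/44 + (36−49)²/49 + (76−62)²/62 + (69−70)²/70
   = 0.2045 + 0.6429 + 1.8409 + 3.4490 + 3.1613 + 0.0143
Sum = 9.313
df = 5. Since 9.313 < 12.833, we do not reject H₀.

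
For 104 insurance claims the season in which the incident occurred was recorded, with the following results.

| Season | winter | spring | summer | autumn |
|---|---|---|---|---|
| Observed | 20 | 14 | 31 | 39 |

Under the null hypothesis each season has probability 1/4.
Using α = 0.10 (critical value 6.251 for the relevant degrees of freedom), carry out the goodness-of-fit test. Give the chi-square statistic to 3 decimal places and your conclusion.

Expected count for each of the 4 categories: 104/4 = 26.
cat         O        E   (O−E)²/E
winter     20       26     1.3846
spring     14       26     5.5385
summer     31       26     0.9615
autumn     39       26     6.5000
Sum = 14.385
df = 3. Since 14.385 > 6.251, we reject H₀.

14.385; reject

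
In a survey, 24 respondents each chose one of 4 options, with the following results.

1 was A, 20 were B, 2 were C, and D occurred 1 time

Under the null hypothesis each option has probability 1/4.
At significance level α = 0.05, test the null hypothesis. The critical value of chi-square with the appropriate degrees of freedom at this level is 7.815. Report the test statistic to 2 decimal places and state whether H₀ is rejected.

Under H₀ each category has probability 1/4, so each expected count is 24/4 = 6.
cat         O        E   (O−E)²/E
A           1        6      4.167
B          20        6     32.667
C           2        6      2.667
D           1        6      4.167
Sum = 43.67
df = 3. Since 43.67 > 7.815, we reject H₀.

43.67; reject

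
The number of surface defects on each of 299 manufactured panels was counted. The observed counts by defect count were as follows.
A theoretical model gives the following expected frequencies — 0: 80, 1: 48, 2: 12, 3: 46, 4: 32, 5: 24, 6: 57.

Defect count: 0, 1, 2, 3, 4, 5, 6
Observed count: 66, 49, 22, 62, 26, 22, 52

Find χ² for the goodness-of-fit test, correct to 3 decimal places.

χ² = (66−80)²/80 + (49−48)²/48 + (22−12)²/12 + (62−46)²/46 + (26−32)²/32 + (22−24)²/24 + (52−57)²/57
   = 2.4500 + 0.0208 + 8.3333 + 5.5652 + 1.1250 + 0.1667 + 0.4386
Sum = 18.100

18.100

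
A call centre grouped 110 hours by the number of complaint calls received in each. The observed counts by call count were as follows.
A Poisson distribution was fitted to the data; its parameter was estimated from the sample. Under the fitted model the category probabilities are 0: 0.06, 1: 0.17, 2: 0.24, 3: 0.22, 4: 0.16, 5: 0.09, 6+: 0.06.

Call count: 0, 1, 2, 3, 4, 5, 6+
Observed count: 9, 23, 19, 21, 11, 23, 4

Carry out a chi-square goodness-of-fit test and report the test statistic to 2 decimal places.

25.19

Expected counts E_i = n·p_i: 110×0.06 = 6.6, 110×0.17 = 18.7, 110×0.24 = 26.4, 110×0.22 = 24.2, 110×0.16 = 17.6, 110×0.09 = 9.9, 110×0.06 = 6.6.
0: (9 − 6.6)²/6.6 = 5.76/6.6 = 0.873
1: (23 − 18.7)²/18.7 = 18.49/18.7 = 0.989
2: (19 − 26.4)²/26.4 = 54.76/26.4 = 2.074
3: (21 − 24.2)²/24.2 = 10.24/24.2 = 0.423
4: (11 − 17.6)²/17.6 = 43.56/17.6 = 2.475
5: (23 − 9.9)²/9.9 = 171.61/9.9 = 17.334
6+: (4 − 6.6)²/6.6 = 6.76/6.6 = 1.024
Sum = 25.19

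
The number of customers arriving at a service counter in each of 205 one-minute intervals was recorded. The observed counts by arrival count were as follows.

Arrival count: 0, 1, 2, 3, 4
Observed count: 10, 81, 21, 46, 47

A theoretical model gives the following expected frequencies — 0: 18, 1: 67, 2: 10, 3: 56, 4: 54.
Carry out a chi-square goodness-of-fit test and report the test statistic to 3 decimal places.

0: (10 − 18)²/18 = 64/18 = 3.5556
1: (81 − 67)²/67 = 196/67 = 2.9254
2: (21 − 10)²/10 = 121/10 = 12.1000
3: (46 − 56)²/56 = 100/56 = 1.7857
4: (47 − 54)²/54 = 49/54 = 0.9074
Sum = 21.274

21.274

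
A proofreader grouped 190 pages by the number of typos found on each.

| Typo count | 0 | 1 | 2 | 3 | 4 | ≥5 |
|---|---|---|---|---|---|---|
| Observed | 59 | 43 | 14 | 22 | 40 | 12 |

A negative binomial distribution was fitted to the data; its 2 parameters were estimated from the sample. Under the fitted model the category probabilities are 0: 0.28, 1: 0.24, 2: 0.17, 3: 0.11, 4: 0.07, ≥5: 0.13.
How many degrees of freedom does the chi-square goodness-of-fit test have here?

There are k = 6 categories and 2 parameters estimated from the data, so df = 6 − 1 − 2 = 3.

3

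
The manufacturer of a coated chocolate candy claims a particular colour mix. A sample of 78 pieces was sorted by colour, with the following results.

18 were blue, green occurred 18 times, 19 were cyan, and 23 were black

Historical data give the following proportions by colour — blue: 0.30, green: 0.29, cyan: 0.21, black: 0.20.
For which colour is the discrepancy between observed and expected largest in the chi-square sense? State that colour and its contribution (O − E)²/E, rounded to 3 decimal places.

Expected counts E_i = n·p_i: 78×0.30 = 23.4, 78×0.29 = 22.62, 78×0.21 = 16.38, 78×0.20 = 15.6.
blue: (18 − 23.4)²/23.4 = 29.16/23.4 = 1.2462
green: (18 − 22.62)²/22.62 = 21.3444/22.62 = 0.9436
cyan: (19 − 16.38)²/16.38 = 6.8644/16.38 = 0.4191
black: (23 − 15.6)²/15.6 = 54.76/15.6 = 3.5103
The largest term is for black: 3.510.

black, 3.510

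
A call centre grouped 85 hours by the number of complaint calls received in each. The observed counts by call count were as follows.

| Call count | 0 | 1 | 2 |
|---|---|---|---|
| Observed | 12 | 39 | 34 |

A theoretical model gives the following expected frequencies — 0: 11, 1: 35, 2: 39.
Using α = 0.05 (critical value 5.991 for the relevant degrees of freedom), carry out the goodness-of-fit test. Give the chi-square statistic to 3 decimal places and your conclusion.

χ² = (12−11)²/11 + (39−35)²/35 + (34−39)²/39
   = 0.0909 + 0.4571 + 0.6410
Sum = 1.189
df = 2. Since 1.189 < 5.991, we do not reject H₀.

1.189; do not reject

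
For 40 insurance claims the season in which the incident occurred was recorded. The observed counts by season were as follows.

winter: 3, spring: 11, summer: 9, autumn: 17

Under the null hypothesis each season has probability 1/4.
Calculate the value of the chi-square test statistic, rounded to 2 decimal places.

Expected count for each of the 4 categories: 40/4 = 10.
χ² = (3−10)²/10 + (11−10)²/10 + (9−10)²/10 + (17−10)²/10
   = 4.900 + 0.100 + 0.100 + 4.900
Sum = 10.00

10.00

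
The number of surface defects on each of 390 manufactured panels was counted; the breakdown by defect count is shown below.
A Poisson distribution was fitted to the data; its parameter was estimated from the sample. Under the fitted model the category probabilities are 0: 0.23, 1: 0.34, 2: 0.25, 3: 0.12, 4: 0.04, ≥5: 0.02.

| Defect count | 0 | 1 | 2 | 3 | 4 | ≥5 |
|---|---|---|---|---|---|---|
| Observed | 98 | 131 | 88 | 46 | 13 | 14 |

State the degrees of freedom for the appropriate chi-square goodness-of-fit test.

4

There are k = 6 categories and 1 parameter estimated from the data, so df = 6 − 1 − 1 = 4.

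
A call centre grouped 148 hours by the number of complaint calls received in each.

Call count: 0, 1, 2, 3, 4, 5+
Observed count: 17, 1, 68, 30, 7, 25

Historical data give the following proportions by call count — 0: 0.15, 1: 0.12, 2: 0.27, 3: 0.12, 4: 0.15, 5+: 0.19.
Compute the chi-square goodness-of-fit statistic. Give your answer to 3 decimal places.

55.899

Expected counts E_i = n·p_i: 148×0.15 = 22.2, 148×0.12 = 17.76, 148×0.27 = 39.96, 148×0.12 = 17.76, 148×0.15 = 22.2, 148×0.19 = 28.12.
cat         O        E   (O−E)²/E
0          17     22.2     1.2180
1           1    17.76    15.8163
2          68    39.96    19.6757
3          30    17.76     8.4357
4           7     22.2    10.4072
5+         25    28.12     0.3462
Sum = 55.899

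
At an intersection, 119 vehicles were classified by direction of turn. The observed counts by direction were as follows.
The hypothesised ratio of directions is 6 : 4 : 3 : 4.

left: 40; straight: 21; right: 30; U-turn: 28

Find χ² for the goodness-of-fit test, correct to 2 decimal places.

5.70

Ratio total = 17. Expected counts: 119×6/17 = 42, 119×4/17 = 28, 119×3/17 = 21, 119×4/17 = 28.
cat           O        E   (O−E)²/E
left         40       42      0.095
straight     21       28      1.750
right        30       21      3.857
U-turn       28       28      0.000
Sum = 5.70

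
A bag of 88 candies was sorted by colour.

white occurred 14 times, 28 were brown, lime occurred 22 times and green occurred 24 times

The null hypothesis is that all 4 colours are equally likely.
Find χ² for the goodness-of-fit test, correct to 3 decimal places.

Under H₀ each category has probability 1/4, so each expected count is 88/4 = 22.
cat         O        E   (O−E)²/E
white      14       22     2.9091
brown      28       22     1.6364
lime       22       22     0.0000
green      24       22     0.1818
Sum = 4.727

4.727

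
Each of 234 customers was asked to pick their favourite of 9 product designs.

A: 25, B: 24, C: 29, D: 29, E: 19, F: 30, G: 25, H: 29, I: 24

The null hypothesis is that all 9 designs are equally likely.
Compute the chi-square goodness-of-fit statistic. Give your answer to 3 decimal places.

3.923

Expected count for each of the 9 categories: 234/9 = 26.
A: (25 − 26)²/26 = 1/26 = 0.0385
B: (24 − 26)²/26 = 4/26 = 0.1538
C: (29 − 26)²/26 = 9/26 = 0.3462
D: (29 − 26)²/26 = 9/26 = 0.3462
E: (19 − 26)²/26 = 49/26 = 1.8846
F: (30 − 26)²/26 = 16/26 = 0.6154
G: (25 − 26)²/26 = 1/26 = 0.0385
H: (29 − 26)²/26 = 9/26 = 0.3462
I: (24 − 26)²/26 = 4/26 = 0.1538
Sum = 3.923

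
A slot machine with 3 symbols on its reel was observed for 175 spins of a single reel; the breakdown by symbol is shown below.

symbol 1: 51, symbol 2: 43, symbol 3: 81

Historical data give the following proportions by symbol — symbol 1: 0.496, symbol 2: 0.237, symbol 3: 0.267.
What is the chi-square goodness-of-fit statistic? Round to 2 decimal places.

Expected counts E_i = n·p_i: 175×0.496 = 86.8, 175×0.237 = 41.475, 175×0.267 = 46.725.
symbol 1: (51 − 86.8)²/86.8 = 1281.64/86.8 = 14.765
symbol 2: (43 − 41.475)²/41.475 = 2.325625/41.475 = 0.056
symbol 3: (81 − 46.725)²/46.725 = 1174.775625/46.725 = 25.142
Sum = 39.96

39.96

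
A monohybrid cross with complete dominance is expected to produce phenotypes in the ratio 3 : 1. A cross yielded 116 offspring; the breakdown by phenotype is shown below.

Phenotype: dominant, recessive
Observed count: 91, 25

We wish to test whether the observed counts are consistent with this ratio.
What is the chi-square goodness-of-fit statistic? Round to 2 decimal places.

0.74

Ratio total = 4. Expected counts: 116×3/4 = 87, 116×1/4 = 29.
cat            O        E   (O−E)²/E
dominant      91       87      0.184
recessive     25       29      0.552
Sum = 0.74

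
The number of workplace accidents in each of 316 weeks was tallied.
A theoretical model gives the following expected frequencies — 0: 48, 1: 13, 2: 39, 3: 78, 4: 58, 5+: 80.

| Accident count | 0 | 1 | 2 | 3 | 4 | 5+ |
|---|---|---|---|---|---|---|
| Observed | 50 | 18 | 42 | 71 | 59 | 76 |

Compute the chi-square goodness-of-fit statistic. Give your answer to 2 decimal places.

3.08

0: (50 − 48)²/48 = 4/48 = 0.083
1: (18 − 13)²/13 = 25/13 = 1.923
2: (42 − 39)²/39 = 9/39 = 0.231
3: (71 − 78)²/78 = 49/78 = 0.628
4: (59 − 58)²/58 = 1/58 = 0.017
5+: (76 − 80)²/80 = 16/80 = 0.200
Sum = 3.08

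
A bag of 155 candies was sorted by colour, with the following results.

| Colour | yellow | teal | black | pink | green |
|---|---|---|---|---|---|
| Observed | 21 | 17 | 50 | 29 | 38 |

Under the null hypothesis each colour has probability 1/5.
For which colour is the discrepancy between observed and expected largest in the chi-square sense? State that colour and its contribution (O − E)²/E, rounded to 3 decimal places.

Expected count for each of the 5 categories: 155/5 = 31.
χ² = (21−31)²/31 + (17−31)²/31 + (50−31)²/31 + (29−31)²/31 + (38−31)²/31
   = 3.2258 + 6.3226 + 11.6452 + 0.1290 + 1.5806
The largest term is for black: 11.645.

black, 11.645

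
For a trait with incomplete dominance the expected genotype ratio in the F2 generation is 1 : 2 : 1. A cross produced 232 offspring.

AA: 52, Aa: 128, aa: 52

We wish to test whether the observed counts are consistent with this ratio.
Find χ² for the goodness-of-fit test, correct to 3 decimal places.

Ratio total = 4. Expected counts: 232×1/4 = 58, 232×2/4 = 116, 232×1/4 = 58.
χ² = (52−58)²/58 + (128−116)²/116 + (52−58)²/58
   = 0.6207 + 1.2414 + 0.6207
Sum = 2.483

2.483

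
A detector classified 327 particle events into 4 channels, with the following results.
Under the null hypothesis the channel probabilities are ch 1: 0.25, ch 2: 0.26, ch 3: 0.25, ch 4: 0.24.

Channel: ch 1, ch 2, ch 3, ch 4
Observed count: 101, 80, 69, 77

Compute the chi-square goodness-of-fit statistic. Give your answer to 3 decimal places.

6.846

Expected counts E_i = n·p_i: 327×0.25 = 81.75, 327×0.26 = 85.02, 327×0.25 = 81.75, 327×0.24 = 78.48.
χ² = (101−81.75)²/81.75 + (80−85.02)²/85.02 + (69−81.75)²/81.75 + (77−78.48)²/78.48
   = 4.5329 + 0.2964 + 1.9885 + 0.0279
Sum = 6.846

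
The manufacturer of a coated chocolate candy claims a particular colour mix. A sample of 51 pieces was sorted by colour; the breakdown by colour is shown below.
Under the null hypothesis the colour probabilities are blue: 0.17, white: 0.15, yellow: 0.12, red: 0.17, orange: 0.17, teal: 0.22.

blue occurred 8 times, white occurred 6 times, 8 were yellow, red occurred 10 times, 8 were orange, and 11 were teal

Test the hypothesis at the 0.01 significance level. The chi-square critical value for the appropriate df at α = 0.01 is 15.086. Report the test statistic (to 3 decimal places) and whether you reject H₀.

Expected counts E_i = n·p_i: 51×0.17 = 8.67, 51×0.15 = 7.65, 51×0.12 = 6.12, 51×0.17 = 8.67, 51×0.17 = 8.67, 51×0.22 = 11.22.
χ² = (8−8.67)²/8.67 + (6−7.65)²/7.65 + (8−6.12)²/6.12 + (10−8.67)²/8.67 + (8−8.67)²/8.67 + (11−11.22)²/11.22
   = 0.0518 + 0.3559 + 0.5775 + 0.2040 + 0.0518 + 0.0043
Sum = 1.245
df = 5. Since 1.245 < 15.086, we do not reject H₀.

1.245; do not reject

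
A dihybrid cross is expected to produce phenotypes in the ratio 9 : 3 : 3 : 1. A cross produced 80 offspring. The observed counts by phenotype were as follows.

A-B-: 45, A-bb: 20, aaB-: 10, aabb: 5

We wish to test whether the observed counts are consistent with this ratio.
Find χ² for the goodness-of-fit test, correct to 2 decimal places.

3.33

Ratio total = 16. Expected counts: 80×9/16 = 45, 80×3/16 = 15, 80×3/16 = 15, 80×1/16 = 5.
χ² = (45−45)²/45 + (20−15)²/15 + (10−15)²/15 + (5−5)²/5
   = 0.000 + 1.667 + 1.667 + 0.000
Sum = 3.33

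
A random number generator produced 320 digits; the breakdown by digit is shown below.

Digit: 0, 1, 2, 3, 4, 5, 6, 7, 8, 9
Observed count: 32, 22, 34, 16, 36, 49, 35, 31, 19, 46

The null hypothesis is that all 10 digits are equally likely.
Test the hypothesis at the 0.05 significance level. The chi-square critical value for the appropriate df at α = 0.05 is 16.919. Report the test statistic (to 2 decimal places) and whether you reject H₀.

Expected count for each of the 10 categories: 320/10 = 32.
χ² = (32−32)²/32 + (22−32)²/32 + (34−32)²/32 + (16−32)²/32 + (36−32)²/32 + (49−32)²/32 + (35−32)²/32 + (31−32)²/32 + (19−32)²/32 + (46−32)²/32
   = 0.000 + 3.125 + 0.125 + 8.000 + 0.500 + 9.031 + 0.281 + 0.031 + 5.281 + 6.125
Sum = 32.50
df = 9. Since 32.50 > 16.919, we reject H₀.

32.50; reject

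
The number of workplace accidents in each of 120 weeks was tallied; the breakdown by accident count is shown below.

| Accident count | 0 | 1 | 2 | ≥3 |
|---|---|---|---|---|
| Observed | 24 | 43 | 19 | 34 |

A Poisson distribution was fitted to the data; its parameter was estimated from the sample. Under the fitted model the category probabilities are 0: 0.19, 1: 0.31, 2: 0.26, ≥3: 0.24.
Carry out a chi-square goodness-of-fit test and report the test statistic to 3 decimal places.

Expected counts E_i = n·p_i: 120×0.19 = 22.8, 120×0.31 = 37.2, 120×0.26 = 31.2, 120×0.24 = 28.8.
χ² = (24−22.8)²/22.8 + (43−37.2)²/37.2 + (19−31.2)²/31.2 + (34−28.8)²/28.8
   = 0.0632 + 0.9043 + 4.7705 + 0.9389
Sum = 6.677

6.677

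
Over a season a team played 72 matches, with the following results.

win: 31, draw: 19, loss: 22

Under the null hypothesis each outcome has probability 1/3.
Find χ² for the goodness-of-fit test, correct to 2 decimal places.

3.25

Under H₀ each category has probability 1/3, so each expected count is 72/3 = 24.
cat         O        E   (O−E)²/E
win        31       24      2.042
draw       19       24      1.042
loss       22       24      0.167
Sum = 3.25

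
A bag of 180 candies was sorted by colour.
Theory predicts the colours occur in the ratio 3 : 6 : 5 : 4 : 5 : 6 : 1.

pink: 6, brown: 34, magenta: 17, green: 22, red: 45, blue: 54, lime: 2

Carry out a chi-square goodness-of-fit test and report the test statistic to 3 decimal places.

Ratio total = 30. Expected counts: 180×3/30 = 18, 180×6/30 = 36, 180×5/30 = 30, 180×4/30 = 24, 180×5/30 = 30, 180×6/30 = 36, 180×1/30 = 6.
cat          O        E   (O−E)²/E
pink         6       18     8.0000
brown       34       36     0.1111
magenta     17       30     5.6333
green       22       24     0.1667
red         45       30     7.5000
blue        54       36     9.0000
lime         2        6     2.6667
Sum = 33.078

33.078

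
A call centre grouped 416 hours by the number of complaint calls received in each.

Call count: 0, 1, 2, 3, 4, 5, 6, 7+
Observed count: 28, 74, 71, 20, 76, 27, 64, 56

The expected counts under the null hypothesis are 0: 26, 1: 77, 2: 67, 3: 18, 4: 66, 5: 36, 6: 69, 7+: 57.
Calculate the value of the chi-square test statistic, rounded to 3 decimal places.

4.877

cat         O        E   (O−E)²/E
0          28       26     0.1538
1          74       77     0.1169
2          71       67     0.2388
3          20       18     0.2222
4          76       66     1.5152
5          27       36     2.2500
6          64       69     0.3623
7+         56       57     0.0175
Sum = 4.877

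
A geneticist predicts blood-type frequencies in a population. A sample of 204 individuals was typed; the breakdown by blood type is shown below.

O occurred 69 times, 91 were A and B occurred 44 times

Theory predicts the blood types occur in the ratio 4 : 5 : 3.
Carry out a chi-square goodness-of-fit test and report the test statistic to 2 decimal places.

Ratio total = 12. Expected counts: 204×4/12 = 68, 204×5/12 = 85, 204×3/12 = 51.
O: (69 − 68)²/68 = 1/68 = 0.015
A: (91 − 85)²/85 = 36/85 = 0.424
B: (44 − 51)²/51 = 49/51 = 0.961
Sum = 1.40

1.40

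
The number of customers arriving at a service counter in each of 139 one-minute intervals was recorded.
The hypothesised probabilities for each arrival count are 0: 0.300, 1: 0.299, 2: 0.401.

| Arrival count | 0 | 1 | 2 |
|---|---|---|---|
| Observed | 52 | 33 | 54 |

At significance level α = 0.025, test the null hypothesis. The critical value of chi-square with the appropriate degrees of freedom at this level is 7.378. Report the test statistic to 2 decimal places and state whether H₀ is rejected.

Expected counts E_i = n·p_i: 139×0.300 = 41.7, 139×0.299 = 41.561, 139×0.401 = 55.739.
χ² = (52−41.7)²/41.7 + (33−41.561)²/41.561 + (54−55.739)²/55.739
   = 2.544 + 1.763 + 0.054
Sum = 4.36
df = 2. Since 4.36 < 7.378, we do not reject H₀.

4.36; do not reject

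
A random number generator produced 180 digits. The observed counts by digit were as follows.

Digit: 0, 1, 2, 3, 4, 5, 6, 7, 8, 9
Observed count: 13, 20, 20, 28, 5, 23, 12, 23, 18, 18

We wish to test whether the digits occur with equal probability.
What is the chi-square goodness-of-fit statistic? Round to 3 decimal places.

Under H₀ each category has probability 1/10, so each expected count is 180/10 = 18.
χ² = (13−18)²/18 + (20−18)²/18 + (20−18)²/18 + (28−18)²/18 + (5−18)²/18 + (23−18)²/18 + (12−18)²/18 + (23−18)²/18 + (18−18)²/18 + (18−18)²/18
   = 1.3889 + 0.2222 + 0.2222 + 5.5556 + 9.3889 + 1.3889 + 2.0000 + 1.3889 + 0.0000 + 0.0000
Sum = 21.556

21.556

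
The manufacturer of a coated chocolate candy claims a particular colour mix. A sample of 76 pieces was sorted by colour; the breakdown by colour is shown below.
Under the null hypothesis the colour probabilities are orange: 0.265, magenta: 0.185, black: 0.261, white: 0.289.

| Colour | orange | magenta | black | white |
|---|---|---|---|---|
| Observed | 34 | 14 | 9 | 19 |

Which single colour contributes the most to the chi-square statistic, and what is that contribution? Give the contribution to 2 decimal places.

orange, 9.54

Expected counts E_i = n·p_i: 76×0.265 = 20.14, 76×0.185 = 14.06, 76×0.261 = 19.836, 76×0.289 = 21.964.
orange: (34 − 20.14)²/20.14 = 192.0996/20.14 = 9.538
magenta: (14 − 14.06)²/14.06 = 0.0036/14.06 = 0.000
black: (9 − 19.836)²/19.836 = 117.418896/19.836 = 5.919
white: (19 − 21.964)²/21.964 = 8.785296/21.964 = 0.400
The largest term is for orange: 9.54.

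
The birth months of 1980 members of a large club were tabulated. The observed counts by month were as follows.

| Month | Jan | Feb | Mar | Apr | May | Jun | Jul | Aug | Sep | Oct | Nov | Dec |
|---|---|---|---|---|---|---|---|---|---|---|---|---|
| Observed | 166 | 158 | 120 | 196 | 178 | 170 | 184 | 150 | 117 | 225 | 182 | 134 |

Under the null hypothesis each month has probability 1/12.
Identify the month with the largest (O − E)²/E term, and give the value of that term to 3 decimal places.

Oct, 21.818

Under H₀ each category has probability 1/12, so each expected count is 1980/12 = 165.
χ² = (166−165)²/165 + (158−165)²/165 + (120−165)²/165 + (196−165)²/165 + (178−165)²/165 + (170−165)²/165 + (184−165)²/165 + (150−165)²/165 + (117−165)²/165 + (225−165)²/165 + (182−165)²/165 + (134−165)²/165
   = 0.0061 + 0.2970 + 12.2727 + 5.8242 + 1.0242 + 0.1515 + 2.1879 + 1.3636 + 13.9636 + 21.8182 + 1.7515 + 5.8242
The largest term is for Oct: 21.818.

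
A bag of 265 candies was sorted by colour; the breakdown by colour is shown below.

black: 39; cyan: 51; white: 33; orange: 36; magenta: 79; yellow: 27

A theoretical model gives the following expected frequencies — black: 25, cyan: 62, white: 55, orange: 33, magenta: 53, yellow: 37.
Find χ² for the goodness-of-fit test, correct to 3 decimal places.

34.322

χ² = (39−25)²/25 + (51−62)²/62 + (33−55)²/55 + (36−33)²/33 + (79−53)²/53 + (27−37)²/37
   = 7.8400 + 1.9516 + 8.8000 + 0.2727 + 12.7547 + 2.7027
Sum = 34.322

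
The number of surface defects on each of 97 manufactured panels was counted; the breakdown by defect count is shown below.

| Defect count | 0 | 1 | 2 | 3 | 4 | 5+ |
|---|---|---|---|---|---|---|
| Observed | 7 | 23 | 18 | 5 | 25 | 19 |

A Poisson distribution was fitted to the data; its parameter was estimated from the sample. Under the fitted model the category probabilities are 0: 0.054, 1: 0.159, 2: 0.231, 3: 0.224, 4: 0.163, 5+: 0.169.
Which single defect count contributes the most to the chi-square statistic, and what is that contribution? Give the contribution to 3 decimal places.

Expected counts E_i = n·p_i: 97×0.054 = 5.238, 97×0.159 = 15.423, 97×0.231 = 22.407, 97×0.224 = 21.728, 97×0.163 = 15.811, 97×0.169 = 16.393.
χ² = (7−5.238)²/5.238 + (23−15.423)²/15.423 + (18−22.407)²/22.407 + (5−21.728)²/21.728 + (25−15.811)²/15.811 + (19−16.393)²/16.393
   = 0.5927 + 3.7224 + 0.8668 + 12.8786 + 5.3404 + 0.4146
The largest term is for 3: 12.879.

3, 12.879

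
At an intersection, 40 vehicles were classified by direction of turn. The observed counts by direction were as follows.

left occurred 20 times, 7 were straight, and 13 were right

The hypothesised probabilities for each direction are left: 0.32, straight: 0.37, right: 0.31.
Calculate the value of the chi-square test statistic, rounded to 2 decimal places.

8.19

Expected counts E_i = n·p_i: 40×0.32 = 12.8, 40×0.37 = 14.8, 40×0.31 = 12.4.
left: (20 − 12.8)²/12.8 = 51.84/12.8 = 4.050
straight: (7 − 14.8)²/14.8 = 60.84/14.8 = 4.111
right: (13 − 12.4)²/12.4 = 0.36/12.4 = 0.029
Sum = 8.19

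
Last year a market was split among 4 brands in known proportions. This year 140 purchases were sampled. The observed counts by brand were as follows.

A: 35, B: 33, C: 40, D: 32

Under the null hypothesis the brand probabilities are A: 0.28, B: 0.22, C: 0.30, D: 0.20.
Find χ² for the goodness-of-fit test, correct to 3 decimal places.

Expected counts E_i = n·p_i: 140×0.28 = 39.2, 140×0.22 = 30.8, 140×0.30 = 42, 140×0.20 = 28.
A: (35 − 39.2)²/39.2 = 17.64/39.2 = 0.4500
B: (33 − 30.8)²/30.8 = 4.84/30.8 = 0.1571
C: (40 − 42)²/42 = 4/42 = 0.0952
D: (32 − 28)²/28 = 16/28 = 0.5714
Sum = 1.274

1.274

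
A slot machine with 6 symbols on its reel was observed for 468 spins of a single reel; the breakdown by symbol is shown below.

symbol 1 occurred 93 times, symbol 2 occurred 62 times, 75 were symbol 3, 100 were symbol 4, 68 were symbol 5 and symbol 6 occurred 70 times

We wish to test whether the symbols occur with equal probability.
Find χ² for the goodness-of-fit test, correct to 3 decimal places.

14.590

Under H₀ each category has probability 1/6, so each expected count is 468/6 = 78.
symbol 1: (93 − 78)²/78 = 225/78 = 2.8846
symbol 2: (62 − 78)²/78 = 256/78 = 3.2821
symbol 3: (75 − 78)²/78 = 9/78 = 0.1154
symbol 4: (100 − 78)²/78 = 484/78 = 6.2051
symbol 5: (68 − 78)²/78 = 100/78 = 1.2821
symbol 6: (70 − 78)²/78 = 64/78 = 0.8205
Sum = 14.590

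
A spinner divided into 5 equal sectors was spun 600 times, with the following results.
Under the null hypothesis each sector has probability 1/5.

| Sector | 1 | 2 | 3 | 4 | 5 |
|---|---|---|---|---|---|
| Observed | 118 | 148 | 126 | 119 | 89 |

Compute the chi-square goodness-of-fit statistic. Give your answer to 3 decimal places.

14.883

Under H₀ each category has probability 1/5, so each expected count is 600/5 = 120.
cat         O        E   (O−E)²/E
1         118      120     0.0333
2         148      120     6.5333
3         126      120     0.3000
4         119      120     0.0083
5          89      120     8.0083
Sum = 14.883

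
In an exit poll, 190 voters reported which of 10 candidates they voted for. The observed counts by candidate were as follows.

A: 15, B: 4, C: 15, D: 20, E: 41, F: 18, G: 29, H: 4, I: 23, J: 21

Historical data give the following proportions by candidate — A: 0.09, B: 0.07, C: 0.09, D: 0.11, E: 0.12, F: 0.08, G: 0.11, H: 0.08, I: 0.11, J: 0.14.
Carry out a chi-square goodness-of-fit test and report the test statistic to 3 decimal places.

Expected counts E_i = n·p_i: 190×0.09 = 17.1, 190×0.07 = 13.3, 190×0.09 = 17.1, 190×0.11 = 20.9, 190×0.12 = 22.8, 190×0.08 = 15.2, 190×0.11 = 20.9, 190×0.08 = 15.2, 190×0.11 = 20.9, 190×0.14 = 26.6.
cat         O        E   (O−E)²/E
A          15     17.1     0.2579
B           4     13.3     6.5030
C          15     17.1     0.2579
D          20     20.9     0.0388
E          41     22.8    14.5281
F          18     15.2     0.5158
G          29     20.9     3.1392
H           4     15.2     8.2526
I          23     20.9     0.2110
J          21     26.6     1.1789
Sum = 34.883

34.883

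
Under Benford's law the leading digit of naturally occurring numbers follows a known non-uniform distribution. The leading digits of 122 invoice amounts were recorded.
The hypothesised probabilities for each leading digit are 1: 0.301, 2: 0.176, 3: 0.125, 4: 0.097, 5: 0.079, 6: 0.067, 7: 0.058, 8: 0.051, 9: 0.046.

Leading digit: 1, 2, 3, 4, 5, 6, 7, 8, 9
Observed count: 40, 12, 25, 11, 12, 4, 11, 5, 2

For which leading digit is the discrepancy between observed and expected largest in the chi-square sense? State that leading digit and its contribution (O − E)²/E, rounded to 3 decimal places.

Expected counts E_i = n·p_i: 122×0.301 = 36.722, 122×0.176 = 21.472, 122×0.125 = 15.25, 122×0.097 = 11.834, 122×0.079 = 9.638, 122×0.067 = 8.174, 122×0.058 = 7.076, 122×0.051 = 6.222, 122×0.046 = 5.612.
χ² = (40−36.722)²/36.722 + (12−21.472)²/21.472 + (25−15.25)²/15.25 + (11−11.834)²/11.834 + (12−9.638)²/9.638 + (4−8.174)²/8.174 + (11−7.076)²/7.076 + (5−6.222)²/6.222 + (2−5.612)²/5.612
   = 0.2926 + 4.1784 + 6.2336 + 0.0588 + 0.5789 + 2.1314 + 2.1761 + 0.2400 + 2.3248
The largest term is for 3: 6.234.

3, 6.234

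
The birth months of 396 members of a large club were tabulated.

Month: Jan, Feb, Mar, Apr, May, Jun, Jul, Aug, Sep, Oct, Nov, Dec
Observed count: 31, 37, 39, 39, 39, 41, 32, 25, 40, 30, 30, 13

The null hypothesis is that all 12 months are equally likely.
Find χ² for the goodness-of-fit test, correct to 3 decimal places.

21.939

Under H₀ each category has probability 1/12, so each expected count is 396/12 = 33.
χ² = (31−33)²/33 + (37−33)²/33 + (39−33)²/33 + (39−33)²/33 + (39−33)²/33 + (41−33)²/33 + (32−33)²/33 + (25−33)²/33 + (40−33)²/33 + (30−33)²/33 + (30−33)²/33 + (13−33)²/33
   = 0.1212 + 0.4848 + 1.0909 + 1.0909 + 1.0909 + 1.9394 + 0.0303 + 1.9394 + 1.4848 + 0.2727 + 0.2727 + 12.1212
Sum = 21.939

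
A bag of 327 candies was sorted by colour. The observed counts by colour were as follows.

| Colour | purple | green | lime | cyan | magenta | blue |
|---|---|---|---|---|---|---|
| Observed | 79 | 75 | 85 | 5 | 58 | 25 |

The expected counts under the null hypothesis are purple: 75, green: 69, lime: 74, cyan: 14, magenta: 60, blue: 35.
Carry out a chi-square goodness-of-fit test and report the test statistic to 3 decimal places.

cat          O        E   (O−E)²/E
purple      79       75     0.2133
green       75       69     0.5217
lime        85       74     1.6351
cyan         5       14     5.7857
magenta     58       60     0.0667
blue        25       35     2.8571
Sum = 11.080

11.080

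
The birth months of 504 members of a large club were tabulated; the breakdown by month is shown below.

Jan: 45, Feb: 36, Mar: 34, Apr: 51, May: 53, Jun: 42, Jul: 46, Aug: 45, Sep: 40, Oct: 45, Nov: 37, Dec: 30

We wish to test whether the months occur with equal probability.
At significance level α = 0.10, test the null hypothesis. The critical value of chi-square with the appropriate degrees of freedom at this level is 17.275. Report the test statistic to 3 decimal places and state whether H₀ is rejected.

Under H₀ each category has probability 1/12, so each expected count is 504/12 = 42.
cat         O        E   (O−E)²/E
Jan        45       42     0.2143
Feb        36       42     0.8571
Mar        34       42     1.5238
Apr        51       42     1.9286
May        53       42     2.8810
Jun        42       42     0.0000
Jul        46       42     0.3810
Aug        45       42     0.2143
Sep        40       42     0.0952
Oct        45       42     0.2143
Nov        37       42     0.5952
Dec        30       42     3.4286
Sum = 12.333
df = 11. Since 12.333 < 17.275, we do not reject H₀.

12.333; do not reject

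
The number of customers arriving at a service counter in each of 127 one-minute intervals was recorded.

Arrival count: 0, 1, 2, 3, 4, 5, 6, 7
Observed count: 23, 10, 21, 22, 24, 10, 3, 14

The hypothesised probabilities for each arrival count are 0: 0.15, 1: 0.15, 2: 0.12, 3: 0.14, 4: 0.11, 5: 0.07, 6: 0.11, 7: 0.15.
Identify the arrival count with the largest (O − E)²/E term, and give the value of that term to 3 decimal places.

6, 8.614

Expected counts E_i = n·p_i: 127×0.15 = 19.05, 127×0.15 = 19.05, 127×0.12 = 15.24, 127×0.14 = 17.78, 127×0.11 = 13.97, 127×0.07 = 8.89, 127×0.11 = 13.97, 127×0.15 = 19.05.
0: (23 − 19.05)²/19.05 = 15.6025/19.05 = 0.8190
1: (10 − 19.05)²/19.05 = 81.9025/19.05 = 4.2993
2: (21 − 15.24)²/15.24 = 33.1776/15.24 = 2.1770
3: (22 − 17.78)²/17.78 = 17.8084/17.78 = 1.0016
4: (24 − 13.97)²/13.97 = 100.6009/13.97 = 7.2012
5: (10 − 8.89)²/8.89 = 1.2321/8.89 = 0.1386
6: (3 − 13.97)²/13.97 = 120.3409/13.97 = 8.6142
7: (14 − 19.05)²/19.05 = 25.5025/19.05 = 1.3387
The largest term is for 6: 8.614.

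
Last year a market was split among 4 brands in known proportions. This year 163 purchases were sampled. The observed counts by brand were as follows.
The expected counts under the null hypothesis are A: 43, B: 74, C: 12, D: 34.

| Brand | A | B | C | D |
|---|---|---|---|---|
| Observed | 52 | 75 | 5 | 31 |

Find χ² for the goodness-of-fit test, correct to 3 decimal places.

A: (52 − 43)²/43 = 81/43 = 1.8837
B: (75 − 74)²/74 = 1/74 = 0.0135
C: (5 − 12)²/12 = 49/12 = 4.0833
D: (31 − 34)²/34 = 9/34 = 0.2647
Sum = 6.245

6.245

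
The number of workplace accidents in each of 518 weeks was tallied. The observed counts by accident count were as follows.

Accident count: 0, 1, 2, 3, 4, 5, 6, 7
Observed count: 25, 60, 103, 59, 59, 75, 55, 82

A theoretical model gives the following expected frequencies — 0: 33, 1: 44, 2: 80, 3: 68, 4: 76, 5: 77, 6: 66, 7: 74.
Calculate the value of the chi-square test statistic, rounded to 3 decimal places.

22.114

0: (25 − 33)²/33 = 64/33 = 1.9394
1: (60 − 44)²/44 = 256/44 = 5.8182
2: (103 − 80)²/80 = 529/80 = 6.6125
3: (59 − 68)²/68 = 81/68 = 1.1912
4: (59 − 76)²/76 = 289/76 = 3.8026
5: (75 − 77)²/77 = 4/77 = 0.0519
6: (55 − 66)²/66 = 121/66 = 1.8333
7: (82 − 74)²/74 = 64/74 = 0.8649
Sum = 22.114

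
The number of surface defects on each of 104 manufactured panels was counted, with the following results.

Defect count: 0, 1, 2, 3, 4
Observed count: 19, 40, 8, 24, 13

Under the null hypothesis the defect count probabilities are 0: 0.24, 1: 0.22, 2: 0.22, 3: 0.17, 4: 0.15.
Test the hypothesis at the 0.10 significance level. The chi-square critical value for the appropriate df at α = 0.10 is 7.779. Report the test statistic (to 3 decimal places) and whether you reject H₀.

Expected counts E_i = n·p_i: 104×0.24 = 24.96, 104×0.22 = 22.88, 104×0.22 = 22.88, 104×0.17 = 17.68, 104×0.15 = 15.6.
0: (19 − 24.96)²/24.96 = 35.5216/24.96 = 1.4231
1: (40 − 22.88)²/22.88 = 293.0944/22.88 = 12.8101
2: (8 − 22.88)²/22.88 = 221.4144/22.88 = 9.6772
3: (24 − 17.68)²/17.68 = 39.9424/17.68 = 2.2592
4: (13 − 15.6)²/15.6 = 6.76/15.6 = 0.4333
Sum = 26.603
df = 4. Since 26.603 > 7.779, we reject H₀.

26.603; reject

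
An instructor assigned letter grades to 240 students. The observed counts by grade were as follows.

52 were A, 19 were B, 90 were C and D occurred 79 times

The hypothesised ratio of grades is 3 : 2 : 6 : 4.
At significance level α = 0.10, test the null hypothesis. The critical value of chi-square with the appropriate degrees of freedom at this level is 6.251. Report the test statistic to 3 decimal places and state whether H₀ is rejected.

9.505; reject

Ratio total = 15. Expected counts: 240×3/15 = 48, 240×2/15 = 32, 240×6/15 = 96, 240×4/15 = 64.
A: (52 − 48)²/48 = 16/48 = 0.3333
B: (19 − 32)²/32 = 169/32 = 5.2813
C: (90 − 96)²/96 = 36/96 = 0.3750
D: (79 − 64)²/64 = 225/64 = 3.5156
Sum = 9.505
df = 3. Since 9.505 > 6.251, we reject H₀.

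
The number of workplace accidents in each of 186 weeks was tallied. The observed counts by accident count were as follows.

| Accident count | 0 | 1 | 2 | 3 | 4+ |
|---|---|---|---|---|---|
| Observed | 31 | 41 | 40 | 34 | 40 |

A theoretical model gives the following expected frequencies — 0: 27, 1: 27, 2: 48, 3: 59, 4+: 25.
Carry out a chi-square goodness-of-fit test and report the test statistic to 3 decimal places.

28.778

cat         O        E   (O−E)²/E
0          31       27     0.5926
1          41       27     7.2593
2          40       48     1.3333
3          34       59    10.5932
4+         40       25     9.0000
Sum = 28.778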